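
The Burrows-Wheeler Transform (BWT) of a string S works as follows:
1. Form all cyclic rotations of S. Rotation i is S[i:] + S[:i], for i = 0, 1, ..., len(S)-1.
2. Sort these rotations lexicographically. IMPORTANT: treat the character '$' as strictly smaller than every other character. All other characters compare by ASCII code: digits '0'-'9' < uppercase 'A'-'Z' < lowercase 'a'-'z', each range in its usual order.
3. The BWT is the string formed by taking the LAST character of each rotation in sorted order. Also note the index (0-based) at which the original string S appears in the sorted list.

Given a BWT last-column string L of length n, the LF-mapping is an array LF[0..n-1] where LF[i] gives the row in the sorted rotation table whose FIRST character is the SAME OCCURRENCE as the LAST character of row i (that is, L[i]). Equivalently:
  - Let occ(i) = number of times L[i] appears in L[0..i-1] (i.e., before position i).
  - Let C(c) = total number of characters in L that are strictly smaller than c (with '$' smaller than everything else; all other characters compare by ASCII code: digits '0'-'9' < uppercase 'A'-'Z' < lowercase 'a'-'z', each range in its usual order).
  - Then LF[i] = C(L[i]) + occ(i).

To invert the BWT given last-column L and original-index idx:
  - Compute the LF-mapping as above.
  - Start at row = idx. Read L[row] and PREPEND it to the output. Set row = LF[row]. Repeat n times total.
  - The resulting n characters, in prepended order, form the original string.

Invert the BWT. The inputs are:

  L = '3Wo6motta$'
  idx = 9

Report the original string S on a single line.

Answer: tomato6W3$

Derivation:
LF mapping: 1 3 6 2 5 7 8 9 4 0
Walk LF starting at row 9, prepending L[row]:
  step 1: row=9, L[9]='$', prepend. Next row=LF[9]=0
  step 2: row=0, L[0]='3', prepend. Next row=LF[0]=1
  step 3: row=1, L[1]='W', prepend. Next row=LF[1]=3
  step 4: row=3, L[3]='6', prepend. Next row=LF[3]=2
  step 5: row=2, L[2]='o', prepend. Next row=LF[2]=6
  step 6: row=6, L[6]='t', prepend. Next row=LF[6]=8
  step 7: row=8, L[8]='a', prepend. Next row=LF[8]=4
  step 8: row=4, L[4]='m', prepend. Next row=LF[4]=5
  step 9: row=5, L[5]='o', prepend. Next row=LF[5]=7
  step 10: row=7, L[7]='t', prepend. Next row=LF[7]=9
Reversed output: tomato6W3$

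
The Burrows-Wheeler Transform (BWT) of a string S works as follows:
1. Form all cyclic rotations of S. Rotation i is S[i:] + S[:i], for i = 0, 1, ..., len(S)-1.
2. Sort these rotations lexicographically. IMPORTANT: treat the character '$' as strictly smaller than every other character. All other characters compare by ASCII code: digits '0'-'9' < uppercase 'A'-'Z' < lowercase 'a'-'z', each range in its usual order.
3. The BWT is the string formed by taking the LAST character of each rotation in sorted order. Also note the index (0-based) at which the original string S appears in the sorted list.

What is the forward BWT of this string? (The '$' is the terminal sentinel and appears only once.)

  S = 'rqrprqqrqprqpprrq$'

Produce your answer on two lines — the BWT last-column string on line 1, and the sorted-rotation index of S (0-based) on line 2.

All 18 rotations (rotation i = S[i:]+S[:i]):
  rot[0] = rqrprqqrqprqpprrq$
  rot[1] = qrprqqrqprqpprrq$r
  rot[2] = rprqqrqprqpprrq$rq
  rot[3] = prqqrqprqpprrq$rqr
  rot[4] = rqqrqprqpprrq$rqrp
  rot[5] = qqrqprqpprrq$rqrpr
  rot[6] = qrqprqpprrq$rqrprq
  rot[7] = rqprqpprrq$rqrprqq
  rot[8] = qprqpprrq$rqrprqqr
  rot[9] = prqpprrq$rqrprqqrq
  rot[10] = rqpprrq$rqrprqqrqp
  rot[11] = qpprrq$rqrprqqrqpr
  rot[12] = pprrq$rqrprqqrqprq
  rot[13] = prrq$rqrprqqrqprqp
  rot[14] = rrq$rqrprqqrqprqpp
  rot[15] = rq$rqrprqqrqprqppr
  rot[16] = q$rqrprqqrqprqpprr
  rot[17] = $rqrprqqrqprqpprrq
Sorted (with $ < everything):
  sorted[0] = $rqrprqqrqprqpprrq  (last char: 'q')
  sorted[1] = pprrq$rqrprqqrqprq  (last char: 'q')
  sorted[2] = prqpprrq$rqrprqqrq  (last char: 'q')
  sorted[3] = prqqrqprqpprrq$rqr  (last char: 'r')
  sorted[4] = prrq$rqrprqqrqprqp  (last char: 'p')
  sorted[5] = q$rqrprqqrqprqpprr  (last char: 'r')
  sorted[6] = qpprrq$rqrprqqrqpr  (last char: 'r')
  sorted[7] = qprqpprrq$rqrprqqr  (last char: 'r')
  sorted[8] = qqrqprqpprrq$rqrpr  (last char: 'r')
  sorted[9] = qrprqqrqprqpprrq$r  (last char: 'r')
  sorted[10] = qrqprqpprrq$rqrprq  (last char: 'q')
  sorted[11] = rprqqrqprqpprrq$rq  (last char: 'q')
  sorted[12] = rq$rqrprqqrqprqppr  (last char: 'r')
  sorted[13] = rqpprrq$rqrprqqrqp  (last char: 'p')
  sorted[14] = rqprqpprrq$rqrprqq  (last char: 'q')
  sorted[15] = rqqrqprqpprrq$rqrp  (last char: 'p')
  sorted[16] = rqrprqqrqprqpprrq$  (last char: '$')
  sorted[17] = rrq$rqrprqqrqprqpp  (last char: 'p')
Last column: qqqrprrrrrqqrpqp$p
Original string S is at sorted index 16

Answer: qqqrprrrrrqqrpqp$p
16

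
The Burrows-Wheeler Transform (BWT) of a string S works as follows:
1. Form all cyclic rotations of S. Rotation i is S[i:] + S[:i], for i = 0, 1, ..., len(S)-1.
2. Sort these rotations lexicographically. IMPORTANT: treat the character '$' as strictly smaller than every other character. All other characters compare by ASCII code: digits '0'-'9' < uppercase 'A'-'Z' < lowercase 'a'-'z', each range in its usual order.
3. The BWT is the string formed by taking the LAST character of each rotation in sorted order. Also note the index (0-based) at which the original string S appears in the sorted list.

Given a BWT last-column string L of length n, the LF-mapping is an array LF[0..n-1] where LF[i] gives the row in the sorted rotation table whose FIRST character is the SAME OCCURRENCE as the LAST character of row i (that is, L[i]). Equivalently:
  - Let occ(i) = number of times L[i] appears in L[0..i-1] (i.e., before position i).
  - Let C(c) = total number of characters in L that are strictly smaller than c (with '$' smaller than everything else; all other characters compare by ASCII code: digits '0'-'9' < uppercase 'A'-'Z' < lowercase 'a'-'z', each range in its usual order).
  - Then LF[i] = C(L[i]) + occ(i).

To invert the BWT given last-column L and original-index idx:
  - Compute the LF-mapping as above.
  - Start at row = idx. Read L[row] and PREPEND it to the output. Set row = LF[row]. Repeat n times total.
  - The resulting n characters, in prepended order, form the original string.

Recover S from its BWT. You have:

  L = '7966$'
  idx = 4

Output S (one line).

Answer: 9667$

Derivation:
LF mapping: 3 4 1 2 0
Walk LF starting at row 4, prepending L[row]:
  step 1: row=4, L[4]='$', prepend. Next row=LF[4]=0
  step 2: row=0, L[0]='7', prepend. Next row=LF[0]=3
  step 3: row=3, L[3]='6', prepend. Next row=LF[3]=2
  step 4: row=2, L[2]='6', prepend. Next row=LF[2]=1
  step 5: row=1, L[1]='9', prepend. Next row=LF[1]=4
Reversed output: 9667$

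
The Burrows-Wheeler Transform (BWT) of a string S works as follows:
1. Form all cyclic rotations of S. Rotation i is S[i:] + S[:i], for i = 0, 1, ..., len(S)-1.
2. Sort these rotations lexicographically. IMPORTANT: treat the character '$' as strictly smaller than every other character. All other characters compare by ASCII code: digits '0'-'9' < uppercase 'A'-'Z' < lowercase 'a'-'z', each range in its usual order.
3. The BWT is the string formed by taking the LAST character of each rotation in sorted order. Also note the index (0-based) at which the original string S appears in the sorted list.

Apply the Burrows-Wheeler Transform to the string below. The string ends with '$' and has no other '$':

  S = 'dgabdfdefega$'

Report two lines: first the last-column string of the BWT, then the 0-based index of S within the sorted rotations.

Answer: aggafb$dfdeed
6

Derivation:
All 13 rotations (rotation i = S[i:]+S[:i]):
  rot[0] = dgabdfdefega$
  rot[1] = gabdfdefega$d
  rot[2] = abdfdefega$dg
  rot[3] = bdfdefega$dga
  rot[4] = dfdefega$dgab
  rot[5] = fdefega$dgabd
  rot[6] = defega$dgabdf
  rot[7] = efega$dgabdfd
  rot[8] = fega$dgabdfde
  rot[9] = ega$dgabdfdef
  rot[10] = ga$dgabdfdefe
  rot[11] = a$dgabdfdefeg
  rot[12] = $dgabdfdefega
Sorted (with $ < everything):
  sorted[0] = $dgabdfdefega  (last char: 'a')
  sorted[1] = a$dgabdfdefeg  (last char: 'g')
  sorted[2] = abdfdefega$dg  (last char: 'g')
  sorted[3] = bdfdefega$dga  (last char: 'a')
  sorted[4] = defega$dgabdf  (last char: 'f')
  sorted[5] = dfdefega$dgab  (last char: 'b')
  sorted[6] = dgabdfdefega$  (last char: '$')
  sorted[7] = efega$dgabdfd  (last char: 'd')
  sorted[8] = ega$dgabdfdef  (last char: 'f')
  sorted[9] = fdefega$dgabd  (last char: 'd')
  sorted[10] = fega$dgabdfde  (last char: 'e')
  sorted[11] = ga$dgabdfdefe  (last char: 'e')
  sorted[12] = gabdfdefega$d  (last char: 'd')
Last column: aggafb$dfdeed
Original string S is at sorted index 6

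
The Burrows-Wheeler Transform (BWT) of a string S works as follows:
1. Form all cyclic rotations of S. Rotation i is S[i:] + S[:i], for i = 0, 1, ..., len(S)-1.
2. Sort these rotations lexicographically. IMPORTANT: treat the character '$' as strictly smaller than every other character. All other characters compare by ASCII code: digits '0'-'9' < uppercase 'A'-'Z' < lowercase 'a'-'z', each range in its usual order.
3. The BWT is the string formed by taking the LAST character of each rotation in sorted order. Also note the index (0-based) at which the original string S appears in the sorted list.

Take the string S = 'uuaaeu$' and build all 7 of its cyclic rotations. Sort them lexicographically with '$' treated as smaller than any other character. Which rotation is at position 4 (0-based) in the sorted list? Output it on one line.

Answer: u$uuaae

Derivation:
All 7 rotations (rotation i = S[i:]+S[:i]):
  rot[0] = uuaaeu$
  rot[1] = uaaeu$u
  rot[2] = aaeu$uu
  rot[3] = aeu$uua
  rot[4] = eu$uuaa
  rot[5] = u$uuaae
  rot[6] = $uuaaeu
Sorted (with $ < everything):
  sorted[0] = $uuaaeu
  sorted[1] = aaeu$uu
  sorted[2] = aeu$uua
  sorted[3] = eu$uuaa
  sorted[4] = u$uuaae
  sorted[5] = uaaeu$u
  sorted[6] = uuaaeu$
sorted[4] = u$uuaae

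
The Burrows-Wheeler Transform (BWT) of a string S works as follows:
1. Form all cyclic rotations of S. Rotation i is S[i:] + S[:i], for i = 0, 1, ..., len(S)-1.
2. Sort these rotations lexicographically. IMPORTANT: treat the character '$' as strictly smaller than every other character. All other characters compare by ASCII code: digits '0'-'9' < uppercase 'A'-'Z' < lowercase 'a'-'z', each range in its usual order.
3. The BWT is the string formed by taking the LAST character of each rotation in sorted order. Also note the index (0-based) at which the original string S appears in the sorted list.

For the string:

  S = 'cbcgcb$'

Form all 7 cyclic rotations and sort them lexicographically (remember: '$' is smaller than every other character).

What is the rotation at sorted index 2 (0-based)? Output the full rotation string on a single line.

All 7 rotations (rotation i = S[i:]+S[:i]):
  rot[0] = cbcgcb$
  rot[1] = bcgcb$c
  rot[2] = cgcb$cb
  rot[3] = gcb$cbc
  rot[4] = cb$cbcg
  rot[5] = b$cbcgc
  rot[6] = $cbcgcb
Sorted (with $ < everything):
  sorted[0] = $cbcgcb
  sorted[1] = b$cbcgc
  sorted[2] = bcgcb$c
  sorted[3] = cb$cbcg
  sorted[4] = cbcgcb$
  sorted[5] = cgcb$cb
  sorted[6] = gcb$cbc
sorted[2] = bcgcb$c

Answer: bcgcb$c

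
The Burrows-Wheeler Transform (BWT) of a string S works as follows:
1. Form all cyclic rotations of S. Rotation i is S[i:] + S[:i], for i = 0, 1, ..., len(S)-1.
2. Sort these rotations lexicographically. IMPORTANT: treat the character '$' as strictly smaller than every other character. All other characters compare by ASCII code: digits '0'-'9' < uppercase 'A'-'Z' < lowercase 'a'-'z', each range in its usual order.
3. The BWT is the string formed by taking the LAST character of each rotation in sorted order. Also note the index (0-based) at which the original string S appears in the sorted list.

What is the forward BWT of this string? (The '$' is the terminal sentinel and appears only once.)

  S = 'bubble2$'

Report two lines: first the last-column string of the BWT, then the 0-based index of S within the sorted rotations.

All 8 rotations (rotation i = S[i:]+S[:i]):
  rot[0] = bubble2$
  rot[1] = ubble2$b
  rot[2] = bble2$bu
  rot[3] = ble2$bub
  rot[4] = le2$bubb
  rot[5] = e2$bubbl
  rot[6] = 2$bubble
  rot[7] = $bubble2
Sorted (with $ < everything):
  sorted[0] = $bubble2  (last char: '2')
  sorted[1] = 2$bubble  (last char: 'e')
  sorted[2] = bble2$bu  (last char: 'u')
  sorted[3] = ble2$bub  (last char: 'b')
  sorted[4] = bubble2$  (last char: '$')
  sorted[5] = e2$bubbl  (last char: 'l')
  sorted[6] = le2$bubb  (last char: 'b')
  sorted[7] = ubble2$b  (last char: 'b')
Last column: 2eub$lbb
Original string S is at sorted index 4

Answer: 2eub$lbb
4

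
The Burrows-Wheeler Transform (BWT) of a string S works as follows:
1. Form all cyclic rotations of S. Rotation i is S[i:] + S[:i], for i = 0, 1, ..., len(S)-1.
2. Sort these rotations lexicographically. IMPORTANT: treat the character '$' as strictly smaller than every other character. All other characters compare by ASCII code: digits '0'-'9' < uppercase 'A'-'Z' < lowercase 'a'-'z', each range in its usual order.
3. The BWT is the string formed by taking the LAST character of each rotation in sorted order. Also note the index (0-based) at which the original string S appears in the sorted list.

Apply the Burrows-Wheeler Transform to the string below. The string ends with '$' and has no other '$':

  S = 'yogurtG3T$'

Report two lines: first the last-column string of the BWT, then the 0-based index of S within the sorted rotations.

Answer: TGt3oyurg$
9

Derivation:
All 10 rotations (rotation i = S[i:]+S[:i]):
  rot[0] = yogurtG3T$
  rot[1] = ogurtG3T$y
  rot[2] = gurtG3T$yo
  rot[3] = urtG3T$yog
  rot[4] = rtG3T$yogu
  rot[5] = tG3T$yogur
  rot[6] = G3T$yogurt
  rot[7] = 3T$yogurtG
  rot[8] = T$yogurtG3
  rot[9] = $yogurtG3T
Sorted (with $ < everything):
  sorted[0] = $yogurtG3T  (last char: 'T')
  sorted[1] = 3T$yogurtG  (last char: 'G')
  sorted[2] = G3T$yogurt  (last char: 't')
  sorted[3] = T$yogurtG3  (last char: '3')
  sorted[4] = gurtG3T$yo  (last char: 'o')
  sorted[5] = ogurtG3T$y  (last char: 'y')
  sorted[6] = rtG3T$yogu  (last char: 'u')
  sorted[7] = tG3T$yogur  (last char: 'r')
  sorted[8] = urtG3T$yog  (last char: 'g')
  sorted[9] = yogurtG3T$  (last char: '$')
Last column: TGt3oyurg$
Original string S is at sorted index 9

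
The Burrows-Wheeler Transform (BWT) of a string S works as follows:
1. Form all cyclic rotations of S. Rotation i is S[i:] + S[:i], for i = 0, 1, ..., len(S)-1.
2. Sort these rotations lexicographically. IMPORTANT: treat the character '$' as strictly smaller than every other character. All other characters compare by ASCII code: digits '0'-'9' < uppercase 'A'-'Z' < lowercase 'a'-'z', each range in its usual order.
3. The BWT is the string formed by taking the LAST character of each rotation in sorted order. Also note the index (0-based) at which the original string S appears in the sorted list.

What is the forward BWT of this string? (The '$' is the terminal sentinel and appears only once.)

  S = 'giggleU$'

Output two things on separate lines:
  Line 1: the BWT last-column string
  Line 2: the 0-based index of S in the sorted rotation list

Answer: Ueli$ggg
4

Derivation:
All 8 rotations (rotation i = S[i:]+S[:i]):
  rot[0] = giggleU$
  rot[1] = iggleU$g
  rot[2] = ggleU$gi
  rot[3] = gleU$gig
  rot[4] = leU$gigg
  rot[5] = eU$giggl
  rot[6] = U$giggle
  rot[7] = $giggleU
Sorted (with $ < everything):
  sorted[0] = $giggleU  (last char: 'U')
  sorted[1] = U$giggle  (last char: 'e')
  sorted[2] = eU$giggl  (last char: 'l')
  sorted[3] = ggleU$gi  (last char: 'i')
  sorted[4] = giggleU$  (last char: '$')
  sorted[5] = gleU$gig  (last char: 'g')
  sorted[6] = iggleU$g  (last char: 'g')
  sorted[7] = leU$gigg  (last char: 'g')
Last column: Ueli$ggg
Original string S is at sorted index 4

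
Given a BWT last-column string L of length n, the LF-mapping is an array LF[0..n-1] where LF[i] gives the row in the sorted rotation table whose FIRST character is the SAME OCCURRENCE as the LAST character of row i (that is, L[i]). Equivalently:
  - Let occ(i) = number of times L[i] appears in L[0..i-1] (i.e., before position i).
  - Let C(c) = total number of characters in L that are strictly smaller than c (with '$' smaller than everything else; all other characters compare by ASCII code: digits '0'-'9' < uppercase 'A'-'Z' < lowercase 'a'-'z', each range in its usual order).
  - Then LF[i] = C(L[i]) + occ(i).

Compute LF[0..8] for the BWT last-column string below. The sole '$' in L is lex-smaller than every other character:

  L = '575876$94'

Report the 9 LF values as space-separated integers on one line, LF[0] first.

Answer: 2 5 3 7 6 4 0 8 1

Derivation:
Char counts: '$':1, '4':1, '5':2, '6':1, '7':2, '8':1, '9':1
C (first-col start): C('$')=0, C('4')=1, C('5')=2, C('6')=4, C('7')=5, C('8')=7, C('9')=8
L[0]='5': occ=0, LF[0]=C('5')+0=2+0=2
L[1]='7': occ=0, LF[1]=C('7')+0=5+0=5
L[2]='5': occ=1, LF[2]=C('5')+1=2+1=3
L[3]='8': occ=0, LF[3]=C('8')+0=7+0=7
L[4]='7': occ=1, LF[4]=C('7')+1=5+1=6
L[5]='6': occ=0, LF[5]=C('6')+0=4+0=4
L[6]='$': occ=0, LF[6]=C('$')+0=0+0=0
L[7]='9': occ=0, LF[7]=C('9')+0=8+0=8
L[8]='4': occ=0, LF[8]=C('4')+0=1+0=1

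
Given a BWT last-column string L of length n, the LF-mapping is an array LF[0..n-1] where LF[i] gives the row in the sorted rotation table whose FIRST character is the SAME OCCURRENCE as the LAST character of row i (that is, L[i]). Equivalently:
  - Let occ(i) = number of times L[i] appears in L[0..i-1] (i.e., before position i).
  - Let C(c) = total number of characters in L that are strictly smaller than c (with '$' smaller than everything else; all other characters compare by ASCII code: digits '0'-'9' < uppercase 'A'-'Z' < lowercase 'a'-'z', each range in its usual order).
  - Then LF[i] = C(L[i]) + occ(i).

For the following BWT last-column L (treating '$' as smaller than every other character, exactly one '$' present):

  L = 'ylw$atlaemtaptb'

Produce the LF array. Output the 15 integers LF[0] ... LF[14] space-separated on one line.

Char counts: '$':1, 'a':3, 'b':1, 'e':1, 'l':2, 'm':1, 'p':1, 't':3, 'w':1, 'y':1
C (first-col start): C('$')=0, C('a')=1, C('b')=4, C('e')=5, C('l')=6, C('m')=8, C('p')=9, C('t')=10, C('w')=13, C('y')=14
L[0]='y': occ=0, LF[0]=C('y')+0=14+0=14
L[1]='l': occ=0, LF[1]=C('l')+0=6+0=6
L[2]='w': occ=0, LF[2]=C('w')+0=13+0=13
L[3]='$': occ=0, LF[3]=C('$')+0=0+0=0
L[4]='a': occ=0, LF[4]=C('a')+0=1+0=1
L[5]='t': occ=0, LF[5]=C('t')+0=10+0=10
L[6]='l': occ=1, LF[6]=C('l')+1=6+1=7
L[7]='a': occ=1, LF[7]=C('a')+1=1+1=2
L[8]='e': occ=0, LF[8]=C('e')+0=5+0=5
L[9]='m': occ=0, LF[9]=C('m')+0=8+0=8
L[10]='t': occ=1, LF[10]=C('t')+1=10+1=11
L[11]='a': occ=2, LF[11]=C('a')+2=1+2=3
L[12]='p': occ=0, LF[12]=C('p')+0=9+0=9
L[13]='t': occ=2, LF[13]=C('t')+2=10+2=12
L[14]='b': occ=0, LF[14]=C('b')+0=4+0=4

Answer: 14 6 13 0 1 10 7 2 5 8 11 3 9 12 4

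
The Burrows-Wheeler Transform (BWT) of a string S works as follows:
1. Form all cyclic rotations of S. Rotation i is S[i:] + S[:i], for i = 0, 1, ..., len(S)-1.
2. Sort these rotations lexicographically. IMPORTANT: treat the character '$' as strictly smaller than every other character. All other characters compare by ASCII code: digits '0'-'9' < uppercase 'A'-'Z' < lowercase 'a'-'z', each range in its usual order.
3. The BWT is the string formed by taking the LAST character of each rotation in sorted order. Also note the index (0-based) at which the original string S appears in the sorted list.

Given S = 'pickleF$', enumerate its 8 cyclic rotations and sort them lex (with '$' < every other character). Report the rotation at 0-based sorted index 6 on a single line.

All 8 rotations (rotation i = S[i:]+S[:i]):
  rot[0] = pickleF$
  rot[1] = ickleF$p
  rot[2] = ckleF$pi
  rot[3] = kleF$pic
  rot[4] = leF$pick
  rot[5] = eF$pickl
  rot[6] = F$pickle
  rot[7] = $pickleF
Sorted (with $ < everything):
  sorted[0] = $pickleF
  sorted[1] = F$pickle
  sorted[2] = ckleF$pi
  sorted[3] = eF$pickl
  sorted[4] = ickleF$p
  sorted[5] = kleF$pic
  sorted[6] = leF$pick
  sorted[7] = pickleF$
sorted[6] = leF$pick

Answer: leF$pick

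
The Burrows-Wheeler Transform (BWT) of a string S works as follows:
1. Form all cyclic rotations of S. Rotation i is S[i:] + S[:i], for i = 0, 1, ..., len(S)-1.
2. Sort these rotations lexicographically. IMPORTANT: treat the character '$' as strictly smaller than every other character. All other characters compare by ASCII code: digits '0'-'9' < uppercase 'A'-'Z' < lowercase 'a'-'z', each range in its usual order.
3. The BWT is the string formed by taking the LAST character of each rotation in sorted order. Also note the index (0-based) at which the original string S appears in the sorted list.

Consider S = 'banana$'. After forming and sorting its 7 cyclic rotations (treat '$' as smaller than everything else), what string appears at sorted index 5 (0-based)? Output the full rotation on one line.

Answer: na$bana

Derivation:
All 7 rotations (rotation i = S[i:]+S[:i]):
  rot[0] = banana$
  rot[1] = anana$b
  rot[2] = nana$ba
  rot[3] = ana$ban
  rot[4] = na$bana
  rot[5] = a$banan
  rot[6] = $banana
Sorted (with $ < everything):
  sorted[0] = $banana
  sorted[1] = a$banan
  sorted[2] = ana$ban
  sorted[3] = anana$b
  sorted[4] = banana$
  sorted[5] = na$bana
  sorted[6] = nana$ba
sorted[5] = na$bana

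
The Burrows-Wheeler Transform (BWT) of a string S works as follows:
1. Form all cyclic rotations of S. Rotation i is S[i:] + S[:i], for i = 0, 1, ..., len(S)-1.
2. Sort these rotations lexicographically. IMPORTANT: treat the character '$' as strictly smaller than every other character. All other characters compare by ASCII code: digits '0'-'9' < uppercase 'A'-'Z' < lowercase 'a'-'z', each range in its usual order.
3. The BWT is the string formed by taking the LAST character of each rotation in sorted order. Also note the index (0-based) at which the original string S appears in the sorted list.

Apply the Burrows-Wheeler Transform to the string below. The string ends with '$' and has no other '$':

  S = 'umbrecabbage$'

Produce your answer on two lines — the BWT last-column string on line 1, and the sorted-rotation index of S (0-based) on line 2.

Answer: ecbbamegraub$
12

Derivation:
All 13 rotations (rotation i = S[i:]+S[:i]):
  rot[0] = umbrecabbage$
  rot[1] = mbrecabbage$u
  rot[2] = brecabbage$um
  rot[3] = recabbage$umb
  rot[4] = ecabbage$umbr
  rot[5] = cabbage$umbre
  rot[6] = abbage$umbrec
  rot[7] = bbage$umbreca
  rot[8] = bage$umbrecab
  rot[9] = age$umbrecabb
  rot[10] = ge$umbrecabba
  rot[11] = e$umbrecabbag
  rot[12] = $umbrecabbage
Sorted (with $ < everything):
  sorted[0] = $umbrecabbage  (last char: 'e')
  sorted[1] = abbage$umbrec  (last char: 'c')
  sorted[2] = age$umbrecabb  (last char: 'b')
  sorted[3] = bage$umbrecab  (last char: 'b')
  sorted[4] = bbage$umbreca  (last char: 'a')
  sorted[5] = brecabbage$um  (last char: 'm')
  sorted[6] = cabbage$umbre  (last char: 'e')
  sorted[7] = e$umbrecabbag  (last char: 'g')
  sorted[8] = ecabbage$umbr  (last char: 'r')
  sorted[9] = ge$umbrecabba  (last char: 'a')
  sorted[10] = mbrecabbage$u  (last char: 'u')
  sorted[11] = recabbage$umb  (last char: 'b')
  sorted[12] = umbrecabbage$  (last char: '$')
Last column: ecbbamegraub$
Original string S is at sorted index 12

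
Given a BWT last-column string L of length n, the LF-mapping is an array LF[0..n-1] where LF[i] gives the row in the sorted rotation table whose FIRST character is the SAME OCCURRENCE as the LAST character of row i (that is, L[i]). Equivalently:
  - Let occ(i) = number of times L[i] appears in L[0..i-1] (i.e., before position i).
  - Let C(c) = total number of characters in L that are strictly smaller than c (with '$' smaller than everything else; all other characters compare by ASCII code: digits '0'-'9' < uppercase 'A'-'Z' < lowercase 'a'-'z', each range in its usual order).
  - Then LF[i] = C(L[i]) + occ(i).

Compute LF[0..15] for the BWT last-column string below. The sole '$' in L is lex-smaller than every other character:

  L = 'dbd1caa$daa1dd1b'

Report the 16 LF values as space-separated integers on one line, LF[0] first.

Char counts: '$':1, '1':3, 'a':4, 'b':2, 'c':1, 'd':5
C (first-col start): C('$')=0, C('1')=1, C('a')=4, C('b')=8, C('c')=10, C('d')=11
L[0]='d': occ=0, LF[0]=C('d')+0=11+0=11
L[1]='b': occ=0, LF[1]=C('b')+0=8+0=8
L[2]='d': occ=1, LF[2]=C('d')+1=11+1=12
L[3]='1': occ=0, LF[3]=C('1')+0=1+0=1
L[4]='c': occ=0, LF[4]=C('c')+0=10+0=10
L[5]='a': occ=0, LF[5]=C('a')+0=4+0=4
L[6]='a': occ=1, LF[6]=C('a')+1=4+1=5
L[7]='$': occ=0, LF[7]=C('$')+0=0+0=0
L[8]='d': occ=2, LF[8]=C('d')+2=11+2=13
L[9]='a': occ=2, LF[9]=C('a')+2=4+2=6
L[10]='a': occ=3, LF[10]=C('a')+3=4+3=7
L[11]='1': occ=1, LF[11]=C('1')+1=1+1=2
L[12]='d': occ=3, LF[12]=C('d')+3=11+3=14
L[13]='d': occ=4, LF[13]=C('d')+4=11+4=15
L[14]='1': occ=2, LF[14]=C('1')+2=1+2=3
L[15]='b': occ=1, LF[15]=C('b')+1=8+1=9

Answer: 11 8 12 1 10 4 5 0 13 6 7 2 14 15 3 9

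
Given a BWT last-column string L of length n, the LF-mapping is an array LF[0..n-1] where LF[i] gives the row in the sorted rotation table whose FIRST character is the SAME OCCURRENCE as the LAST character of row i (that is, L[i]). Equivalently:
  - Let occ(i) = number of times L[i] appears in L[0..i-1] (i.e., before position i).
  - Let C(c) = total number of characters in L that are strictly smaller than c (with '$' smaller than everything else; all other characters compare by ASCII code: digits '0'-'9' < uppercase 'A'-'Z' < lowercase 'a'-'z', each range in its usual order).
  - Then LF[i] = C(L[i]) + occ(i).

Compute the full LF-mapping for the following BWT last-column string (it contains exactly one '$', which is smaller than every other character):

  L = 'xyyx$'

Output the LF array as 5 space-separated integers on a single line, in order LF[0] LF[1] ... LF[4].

Char counts: '$':1, 'x':2, 'y':2
C (first-col start): C('$')=0, C('x')=1, C('y')=3
L[0]='x': occ=0, LF[0]=C('x')+0=1+0=1
L[1]='y': occ=0, LF[1]=C('y')+0=3+0=3
L[2]='y': occ=1, LF[2]=C('y')+1=3+1=4
L[3]='x': occ=1, LF[3]=C('x')+1=1+1=2
L[4]='$': occ=0, LF[4]=C('$')+0=0+0=0

Answer: 1 3 4 2 0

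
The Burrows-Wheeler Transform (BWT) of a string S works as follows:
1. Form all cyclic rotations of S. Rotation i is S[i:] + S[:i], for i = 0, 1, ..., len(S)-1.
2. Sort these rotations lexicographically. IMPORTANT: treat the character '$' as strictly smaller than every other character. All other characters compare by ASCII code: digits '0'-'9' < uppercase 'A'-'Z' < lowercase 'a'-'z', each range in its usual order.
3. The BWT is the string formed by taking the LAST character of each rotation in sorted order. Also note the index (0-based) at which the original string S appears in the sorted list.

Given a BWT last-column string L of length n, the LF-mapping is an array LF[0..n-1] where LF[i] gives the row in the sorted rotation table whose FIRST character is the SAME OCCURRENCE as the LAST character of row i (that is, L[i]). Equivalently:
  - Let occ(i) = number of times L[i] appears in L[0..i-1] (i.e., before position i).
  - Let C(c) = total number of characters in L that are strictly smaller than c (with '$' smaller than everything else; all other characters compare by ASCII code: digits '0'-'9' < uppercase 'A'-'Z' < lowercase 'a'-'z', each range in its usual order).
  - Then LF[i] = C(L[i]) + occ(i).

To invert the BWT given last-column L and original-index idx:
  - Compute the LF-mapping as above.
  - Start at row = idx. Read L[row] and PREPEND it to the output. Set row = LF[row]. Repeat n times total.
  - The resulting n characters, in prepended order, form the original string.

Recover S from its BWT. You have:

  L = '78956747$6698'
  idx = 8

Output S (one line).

Answer: 776899566847$

Derivation:
LF mapping: 6 9 11 2 3 7 1 8 0 4 5 12 10
Walk LF starting at row 8, prepending L[row]:
  step 1: row=8, L[8]='$', prepend. Next row=LF[8]=0
  step 2: row=0, L[0]='7', prepend. Next row=LF[0]=6
  step 3: row=6, L[6]='4', prepend. Next row=LF[6]=1
  step 4: row=1, L[1]='8', prepend. Next row=LF[1]=9
  step 5: row=9, L[9]='6', prepend. Next row=LF[9]=4
  step 6: row=4, L[4]='6', prepend. Next row=LF[4]=3
  step 7: row=3, L[3]='5', prepend. Next row=LF[3]=2
  step 8: row=2, L[2]='9', prepend. Next row=LF[2]=11
  step 9: row=11, L[11]='9', prepend. Next row=LF[11]=12
  step 10: row=12, L[12]='8', prepend. Next row=LF[12]=10
  step 11: row=10, L[10]='6', prepend. Next row=LF[10]=5
  step 12: row=5, L[5]='7', prepend. Next row=LF[5]=7
  step 13: row=7, L[7]='7', prepend. Next row=LF[7]=8
Reversed output: 776899566847$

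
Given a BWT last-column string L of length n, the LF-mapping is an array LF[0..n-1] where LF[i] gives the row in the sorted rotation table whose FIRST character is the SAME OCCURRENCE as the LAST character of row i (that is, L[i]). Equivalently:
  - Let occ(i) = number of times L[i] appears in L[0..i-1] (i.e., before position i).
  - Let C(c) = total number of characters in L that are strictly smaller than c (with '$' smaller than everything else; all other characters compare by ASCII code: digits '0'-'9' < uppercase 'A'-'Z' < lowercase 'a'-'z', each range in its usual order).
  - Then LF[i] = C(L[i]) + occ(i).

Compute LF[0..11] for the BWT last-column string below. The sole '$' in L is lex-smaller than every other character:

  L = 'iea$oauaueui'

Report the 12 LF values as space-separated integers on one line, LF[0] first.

Char counts: '$':1, 'a':3, 'e':2, 'i':2, 'o':1, 'u':3
C (first-col start): C('$')=0, C('a')=1, C('e')=4, C('i')=6, C('o')=8, C('u')=9
L[0]='i': occ=0, LF[0]=C('i')+0=6+0=6
L[1]='e': occ=0, LF[1]=C('e')+0=4+0=4
L[2]='a': occ=0, LF[2]=C('a')+0=1+0=1
L[3]='$': occ=0, LF[3]=C('$')+0=0+0=0
L[4]='o': occ=0, LF[4]=C('o')+0=8+0=8
L[5]='a': occ=1, LF[5]=C('a')+1=1+1=2
L[6]='u': occ=0, LF[6]=C('u')+0=9+0=9
L[7]='a': occ=2, LF[7]=C('a')+2=1+2=3
L[8]='u': occ=1, LF[8]=C('u')+1=9+1=10
L[9]='e': occ=1, LF[9]=C('e')+1=4+1=5
L[10]='u': occ=2, LF[10]=C('u')+2=9+2=11
L[11]='i': occ=1, LF[11]=C('i')+1=6+1=7

Answer: 6 4 1 0 8 2 9 3 10 5 11 7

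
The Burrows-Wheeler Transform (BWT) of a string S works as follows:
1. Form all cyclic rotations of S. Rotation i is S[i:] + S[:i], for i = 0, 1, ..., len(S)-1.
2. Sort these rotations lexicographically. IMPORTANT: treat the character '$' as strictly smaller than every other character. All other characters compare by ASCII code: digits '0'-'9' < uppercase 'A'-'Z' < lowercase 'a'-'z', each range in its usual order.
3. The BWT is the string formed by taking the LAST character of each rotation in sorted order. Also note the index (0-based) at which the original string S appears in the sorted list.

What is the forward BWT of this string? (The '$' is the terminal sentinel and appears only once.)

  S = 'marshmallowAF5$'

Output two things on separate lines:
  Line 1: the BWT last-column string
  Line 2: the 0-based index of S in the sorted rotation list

All 15 rotations (rotation i = S[i:]+S[:i]):
  rot[0] = marshmallowAF5$
  rot[1] = arshmallowAF5$m
  rot[2] = rshmallowAF5$ma
  rot[3] = shmallowAF5$mar
  rot[4] = hmallowAF5$mars
  rot[5] = mallowAF5$marsh
  rot[6] = allowAF5$marshm
  rot[7] = llowAF5$marshma
  rot[8] = lowAF5$marshmal
  rot[9] = owAF5$marshmall
  rot[10] = wAF5$marshmallo
  rot[11] = AF5$marshmallow
  rot[12] = F5$marshmallowA
  rot[13] = 5$marshmallowAF
  rot[14] = $marshmallowAF5
Sorted (with $ < everything):
  sorted[0] = $marshmallowAF5  (last char: '5')
  sorted[1] = 5$marshmallowAF  (last char: 'F')
  sorted[2] = AF5$marshmallow  (last char: 'w')
  sorted[3] = F5$marshmallowA  (last char: 'A')
  sorted[4] = allowAF5$marshm  (last char: 'm')
  sorted[5] = arshmallowAF5$m  (last char: 'm')
  sorted[6] = hmallowAF5$mars  (last char: 's')
  sorted[7] = llowAF5$marshma  (last char: 'a')
  sorted[8] = lowAF5$marshmal  (last char: 'l')
  sorted[9] = mallowAF5$marsh  (last char: 'h')
  sorted[10] = marshmallowAF5$  (last char: '$')
  sorted[11] = owAF5$marshmall  (last char: 'l')
  sorted[12] = rshmallowAF5$ma  (last char: 'a')
  sorted[13] = shmallowAF5$mar  (last char: 'r')
  sorted[14] = wAF5$marshmallo  (last char: 'o')
Last column: 5FwAmmsalh$laro
Original string S is at sorted index 10

Answer: 5FwAmmsalh$laro
10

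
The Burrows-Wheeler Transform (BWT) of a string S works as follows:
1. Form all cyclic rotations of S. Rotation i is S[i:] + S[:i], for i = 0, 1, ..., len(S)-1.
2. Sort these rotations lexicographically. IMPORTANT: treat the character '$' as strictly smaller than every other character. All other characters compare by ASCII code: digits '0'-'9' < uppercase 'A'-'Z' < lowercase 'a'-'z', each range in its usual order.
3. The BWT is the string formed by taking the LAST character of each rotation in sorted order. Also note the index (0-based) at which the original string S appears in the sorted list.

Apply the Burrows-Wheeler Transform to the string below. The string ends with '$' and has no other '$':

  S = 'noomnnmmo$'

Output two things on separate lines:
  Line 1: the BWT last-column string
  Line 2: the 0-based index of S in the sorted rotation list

All 10 rotations (rotation i = S[i:]+S[:i]):
  rot[0] = noomnnmmo$
  rot[1] = oomnnmmo$n
  rot[2] = omnnmmo$no
  rot[3] = mnnmmo$noo
  rot[4] = nnmmo$noom
  rot[5] = nmmo$noomn
  rot[6] = mmo$noomnn
  rot[7] = mo$noomnnm
  rot[8] = o$noomnnmm
  rot[9] = $noomnnmmo
Sorted (with $ < everything):
  sorted[0] = $noomnnmmo  (last char: 'o')
  sorted[1] = mmo$noomnn  (last char: 'n')
  sorted[2] = mnnmmo$noo  (last char: 'o')
  sorted[3] = mo$noomnnm  (last char: 'm')
  sorted[4] = nmmo$noomn  (last char: 'n')
  sorted[5] = nnmmo$noom  (last char: 'm')
  sorted[6] = noomnnmmo$  (last char: '$')
  sorted[7] = o$noomnnmm  (last char: 'm')
  sorted[8] = omnnmmo$no  (last char: 'o')
  sorted[9] = oomnnmmo$n  (last char: 'n')
Last column: onomnm$mon
Original string S is at sorted index 6

Answer: onomnm$mon
6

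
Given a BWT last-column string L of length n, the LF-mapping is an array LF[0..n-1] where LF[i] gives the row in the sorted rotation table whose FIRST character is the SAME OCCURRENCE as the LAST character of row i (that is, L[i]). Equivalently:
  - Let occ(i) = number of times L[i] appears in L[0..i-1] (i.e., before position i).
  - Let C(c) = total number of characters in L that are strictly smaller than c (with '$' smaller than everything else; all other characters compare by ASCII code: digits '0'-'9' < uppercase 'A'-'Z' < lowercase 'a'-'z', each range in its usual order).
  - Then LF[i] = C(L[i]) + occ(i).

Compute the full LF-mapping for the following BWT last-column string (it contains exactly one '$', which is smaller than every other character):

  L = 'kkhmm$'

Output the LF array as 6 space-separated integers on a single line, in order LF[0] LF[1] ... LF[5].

Char counts: '$':1, 'h':1, 'k':2, 'm':2
C (first-col start): C('$')=0, C('h')=1, C('k')=2, C('m')=4
L[0]='k': occ=0, LF[0]=C('k')+0=2+0=2
L[1]='k': occ=1, LF[1]=C('k')+1=2+1=3
L[2]='h': occ=0, LF[2]=C('h')+0=1+0=1
L[3]='m': occ=0, LF[3]=C('m')+0=4+0=4
L[4]='m': occ=1, LF[4]=C('m')+1=4+1=5
L[5]='$': occ=0, LF[5]=C('$')+0=0+0=0

Answer: 2 3 1 4 5 0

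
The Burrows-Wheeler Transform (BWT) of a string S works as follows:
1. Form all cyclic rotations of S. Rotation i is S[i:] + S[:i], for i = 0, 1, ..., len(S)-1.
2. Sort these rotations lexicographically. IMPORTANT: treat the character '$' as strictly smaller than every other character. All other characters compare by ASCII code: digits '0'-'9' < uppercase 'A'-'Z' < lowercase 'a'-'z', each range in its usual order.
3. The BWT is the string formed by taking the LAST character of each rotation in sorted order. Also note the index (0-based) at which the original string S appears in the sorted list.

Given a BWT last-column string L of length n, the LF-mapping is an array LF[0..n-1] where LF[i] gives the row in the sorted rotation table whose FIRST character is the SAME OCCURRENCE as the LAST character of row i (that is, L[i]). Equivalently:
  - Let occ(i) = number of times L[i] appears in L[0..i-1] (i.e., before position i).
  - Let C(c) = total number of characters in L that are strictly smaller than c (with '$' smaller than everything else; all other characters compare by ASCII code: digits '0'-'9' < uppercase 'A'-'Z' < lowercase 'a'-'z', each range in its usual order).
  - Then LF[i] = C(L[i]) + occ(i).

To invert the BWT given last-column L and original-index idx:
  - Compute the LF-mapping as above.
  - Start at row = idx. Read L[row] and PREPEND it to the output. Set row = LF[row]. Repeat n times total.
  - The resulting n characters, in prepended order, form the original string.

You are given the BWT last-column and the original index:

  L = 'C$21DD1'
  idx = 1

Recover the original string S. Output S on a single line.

LF mapping: 4 0 3 1 5 6 2
Walk LF starting at row 1, prepending L[row]:
  step 1: row=1, L[1]='$', prepend. Next row=LF[1]=0
  step 2: row=0, L[0]='C', prepend. Next row=LF[0]=4
  step 3: row=4, L[4]='D', prepend. Next row=LF[4]=5
  step 4: row=5, L[5]='D', prepend. Next row=LF[5]=6
  step 5: row=6, L[6]='1', prepend. Next row=LF[6]=2
  step 6: row=2, L[2]='2', prepend. Next row=LF[2]=3
  step 7: row=3, L[3]='1', prepend. Next row=LF[3]=1
Reversed output: 121DDC$

Answer: 121DDC$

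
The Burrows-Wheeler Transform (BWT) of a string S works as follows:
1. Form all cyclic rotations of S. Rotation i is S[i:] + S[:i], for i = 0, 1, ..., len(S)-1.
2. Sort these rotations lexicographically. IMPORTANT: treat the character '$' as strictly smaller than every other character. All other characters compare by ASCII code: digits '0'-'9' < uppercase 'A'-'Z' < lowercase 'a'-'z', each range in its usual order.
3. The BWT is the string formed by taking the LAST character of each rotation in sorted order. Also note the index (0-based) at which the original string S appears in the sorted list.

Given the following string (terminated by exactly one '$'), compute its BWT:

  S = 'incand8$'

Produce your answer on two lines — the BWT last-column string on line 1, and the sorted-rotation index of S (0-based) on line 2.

All 8 rotations (rotation i = S[i:]+S[:i]):
  rot[0] = incand8$
  rot[1] = ncand8$i
  rot[2] = cand8$in
  rot[3] = and8$inc
  rot[4] = nd8$inca
  rot[5] = d8$incan
  rot[6] = 8$incand
  rot[7] = $incand8
Sorted (with $ < everything):
  sorted[0] = $incand8  (last char: '8')
  sorted[1] = 8$incand  (last char: 'd')
  sorted[2] = and8$inc  (last char: 'c')
  sorted[3] = cand8$in  (last char: 'n')
  sorted[4] = d8$incan  (last char: 'n')
  sorted[5] = incand8$  (last char: '$')
  sorted[6] = ncand8$i  (last char: 'i')
  sorted[7] = nd8$inca  (last char: 'a')
Last column: 8dcnn$ia
Original string S is at sorted index 5

Answer: 8dcnn$ia
5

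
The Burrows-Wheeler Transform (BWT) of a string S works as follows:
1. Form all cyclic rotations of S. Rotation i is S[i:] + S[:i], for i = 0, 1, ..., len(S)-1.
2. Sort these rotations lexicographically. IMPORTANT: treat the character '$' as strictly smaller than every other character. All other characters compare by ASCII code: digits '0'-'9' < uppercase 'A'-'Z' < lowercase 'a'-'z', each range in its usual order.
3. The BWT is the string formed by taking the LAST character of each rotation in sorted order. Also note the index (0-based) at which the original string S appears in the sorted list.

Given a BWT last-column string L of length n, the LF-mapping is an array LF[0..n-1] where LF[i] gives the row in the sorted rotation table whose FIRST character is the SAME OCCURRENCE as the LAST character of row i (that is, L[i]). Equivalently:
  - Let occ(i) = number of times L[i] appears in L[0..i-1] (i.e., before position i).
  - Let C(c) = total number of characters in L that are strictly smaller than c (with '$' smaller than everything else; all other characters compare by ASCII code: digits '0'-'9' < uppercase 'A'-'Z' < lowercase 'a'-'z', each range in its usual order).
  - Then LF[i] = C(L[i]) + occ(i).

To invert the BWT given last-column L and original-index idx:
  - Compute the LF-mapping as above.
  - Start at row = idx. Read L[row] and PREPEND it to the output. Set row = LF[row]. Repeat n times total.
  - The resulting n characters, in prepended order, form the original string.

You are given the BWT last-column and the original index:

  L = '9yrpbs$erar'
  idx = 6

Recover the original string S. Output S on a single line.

Answer: raspberry9$

Derivation:
LF mapping: 1 10 6 5 3 9 0 4 7 2 8
Walk LF starting at row 6, prepending L[row]:
  step 1: row=6, L[6]='$', prepend. Next row=LF[6]=0
  step 2: row=0, L[0]='9', prepend. Next row=LF[0]=1
  step 3: row=1, L[1]='y', prepend. Next row=LF[1]=10
  step 4: row=10, L[10]='r', prepend. Next row=LF[10]=8
  step 5: row=8, L[8]='r', prepend. Next row=LF[8]=7
  step 6: row=7, L[7]='e', prepend. Next row=LF[7]=4
  step 7: row=4, L[4]='b', prepend. Next row=LF[4]=3
  step 8: row=3, L[3]='p', prepend. Next row=LF[3]=5
  step 9: row=5, L[5]='s', prepend. Next row=LF[5]=9
  step 10: row=9, L[9]='a', prepend. Next row=LF[9]=2
  step 11: row=2, L[2]='r', prepend. Next row=LF[2]=6
Reversed output: raspberry9$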